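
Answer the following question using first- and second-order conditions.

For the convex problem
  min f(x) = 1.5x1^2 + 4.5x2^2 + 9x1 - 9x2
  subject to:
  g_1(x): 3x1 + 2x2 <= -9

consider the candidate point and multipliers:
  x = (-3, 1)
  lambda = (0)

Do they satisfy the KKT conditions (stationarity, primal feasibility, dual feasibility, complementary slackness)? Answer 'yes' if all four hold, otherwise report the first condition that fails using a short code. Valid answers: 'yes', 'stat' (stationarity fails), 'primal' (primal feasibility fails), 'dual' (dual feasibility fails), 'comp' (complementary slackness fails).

Gradient of f: grad f(x) = Q x + c = (0, 0)
Constraint values g_i(x) = a_i^T x - b_i:
  g_1((-3, 1)) = 2
Stationarity residual: grad f(x) + sum_i lambda_i a_i = (0, 0)
  -> stationarity OK
Primal feasibility (all g_i <= 0): FAILS
Dual feasibility (all lambda_i >= 0): OK
Complementary slackness (lambda_i * g_i(x) = 0 for all i): OK

Verdict: the first failing condition is primal_feasibility -> primal.

primal


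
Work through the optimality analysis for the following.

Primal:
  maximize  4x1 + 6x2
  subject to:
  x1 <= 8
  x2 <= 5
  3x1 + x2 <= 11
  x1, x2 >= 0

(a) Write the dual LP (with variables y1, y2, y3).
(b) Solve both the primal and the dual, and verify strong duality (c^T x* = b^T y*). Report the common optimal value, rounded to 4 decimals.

The standard primal-dual pair for 'max c^T x s.t. A x <= b, x >= 0' is:
  Dual:  min b^T y  s.t.  A^T y >= c,  y >= 0.

So the dual LP is:
  minimize  8y1 + 5y2 + 11y3
  subject to:
    y1 + 3y3 >= 4
    y2 + y3 >= 6
    y1, y2, y3 >= 0

Solving the primal: x* = (2, 5).
  primal value c^T x* = 38.
Solving the dual: y* = (0, 4.6667, 1.3333).
  dual value b^T y* = 38.
Strong duality: c^T x* = b^T y*. Confirmed.

38


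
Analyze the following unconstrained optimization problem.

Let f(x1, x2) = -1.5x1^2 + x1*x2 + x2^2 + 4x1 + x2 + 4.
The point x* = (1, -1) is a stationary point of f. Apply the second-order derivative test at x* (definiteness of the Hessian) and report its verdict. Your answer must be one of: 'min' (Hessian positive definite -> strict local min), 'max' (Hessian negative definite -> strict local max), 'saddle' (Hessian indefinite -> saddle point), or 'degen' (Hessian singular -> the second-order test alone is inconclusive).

Compute the Hessian H = grad^2 f:
  H = [[-3, 1], [1, 2]]
Verify stationarity: grad f(x*) = H x* + g = (0, 0).
Eigenvalues of H: -3.1926, 2.1926.
Eigenvalues have mixed signs, so H is indefinite -> x* is a saddle point.

saddle


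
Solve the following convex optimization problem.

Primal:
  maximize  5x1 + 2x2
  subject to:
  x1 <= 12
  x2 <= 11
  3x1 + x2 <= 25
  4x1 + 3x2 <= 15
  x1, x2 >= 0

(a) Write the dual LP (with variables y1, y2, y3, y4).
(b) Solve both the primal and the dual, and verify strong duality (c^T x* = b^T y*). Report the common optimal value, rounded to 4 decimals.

The standard primal-dual pair for 'max c^T x s.t. A x <= b, x >= 0' is:
  Dual:  min b^T y  s.t.  A^T y >= c,  y >= 0.

So the dual LP is:
  minimize  12y1 + 11y2 + 25y3 + 15y4
  subject to:
    y1 + 3y3 + 4y4 >= 5
    y2 + y3 + 3y4 >= 2
    y1, y2, y3, y4 >= 0

Solving the primal: x* = (3.75, 0).
  primal value c^T x* = 18.75.
Solving the dual: y* = (0, 0, 0, 1.25).
  dual value b^T y* = 18.75.
Strong duality: c^T x* = b^T y*. Confirmed.

18.75


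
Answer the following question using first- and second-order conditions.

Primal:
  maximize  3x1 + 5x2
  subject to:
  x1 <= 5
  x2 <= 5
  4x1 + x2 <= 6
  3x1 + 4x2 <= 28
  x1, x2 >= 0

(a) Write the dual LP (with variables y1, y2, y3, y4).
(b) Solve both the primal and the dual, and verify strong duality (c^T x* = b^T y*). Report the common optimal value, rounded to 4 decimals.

The standard primal-dual pair for 'max c^T x s.t. A x <= b, x >= 0' is:
  Dual:  min b^T y  s.t.  A^T y >= c,  y >= 0.

So the dual LP is:
  minimize  5y1 + 5y2 + 6y3 + 28y4
  subject to:
    y1 + 4y3 + 3y4 >= 3
    y2 + y3 + 4y4 >= 5
    y1, y2, y3, y4 >= 0

Solving the primal: x* = (0.25, 5).
  primal value c^T x* = 25.75.
Solving the dual: y* = (0, 4.25, 0.75, 0).
  dual value b^T y* = 25.75.
Strong duality: c^T x* = b^T y*. Confirmed.

25.75


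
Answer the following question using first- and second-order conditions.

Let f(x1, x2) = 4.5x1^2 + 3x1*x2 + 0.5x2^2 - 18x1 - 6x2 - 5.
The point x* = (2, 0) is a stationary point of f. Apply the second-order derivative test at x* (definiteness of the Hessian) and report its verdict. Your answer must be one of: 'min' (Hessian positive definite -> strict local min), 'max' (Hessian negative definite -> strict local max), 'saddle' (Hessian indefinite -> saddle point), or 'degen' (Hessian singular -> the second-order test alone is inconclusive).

Compute the Hessian H = grad^2 f:
  H = [[9, 3], [3, 1]]
Verify stationarity: grad f(x*) = H x* + g = (0, 0).
Eigenvalues of H: 0, 10.
H has a zero eigenvalue (singular; positive semidefinite but not definite), so H is neither positive definite, negative definite, nor indefinite. The second-order test alone is inconclusive -> degen.
(Indeed, f is constant along the null direction of H through x*, so x* is not a strict local extremum.)

degen


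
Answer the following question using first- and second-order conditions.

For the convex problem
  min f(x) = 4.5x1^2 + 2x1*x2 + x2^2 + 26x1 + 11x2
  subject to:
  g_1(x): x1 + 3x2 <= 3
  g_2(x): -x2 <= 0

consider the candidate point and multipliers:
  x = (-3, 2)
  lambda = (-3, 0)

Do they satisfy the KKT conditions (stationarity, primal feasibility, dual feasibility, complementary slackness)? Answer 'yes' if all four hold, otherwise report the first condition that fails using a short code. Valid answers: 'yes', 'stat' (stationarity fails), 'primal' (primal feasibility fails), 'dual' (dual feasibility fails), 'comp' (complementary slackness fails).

Gradient of f: grad f(x) = Q x + c = (3, 9)
Constraint values g_i(x) = a_i^T x - b_i:
  g_1((-3, 2)) = 0
  g_2((-3, 2)) = -2
Stationarity residual: grad f(x) + sum_i lambda_i a_i = (0, 0)
  -> stationarity OK
Primal feasibility (all g_i <= 0): OK
Dual feasibility (all lambda_i >= 0): FAILS
Complementary slackness (lambda_i * g_i(x) = 0 for all i): OK

Verdict: the first failing condition is dual_feasibility -> dual.

dual


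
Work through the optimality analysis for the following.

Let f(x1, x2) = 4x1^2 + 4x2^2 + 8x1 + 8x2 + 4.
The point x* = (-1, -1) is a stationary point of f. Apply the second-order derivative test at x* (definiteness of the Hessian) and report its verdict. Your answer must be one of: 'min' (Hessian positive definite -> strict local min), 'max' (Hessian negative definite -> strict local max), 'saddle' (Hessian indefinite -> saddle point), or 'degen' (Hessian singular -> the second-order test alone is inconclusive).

Compute the Hessian H = grad^2 f:
  H = [[8, 0], [0, 8]]
Verify stationarity: grad f(x*) = H x* + g = (0, 0).
Eigenvalues of H: 8, 8.
Both eigenvalues > 0, so H is positive definite -> x* is a strict local min.

min


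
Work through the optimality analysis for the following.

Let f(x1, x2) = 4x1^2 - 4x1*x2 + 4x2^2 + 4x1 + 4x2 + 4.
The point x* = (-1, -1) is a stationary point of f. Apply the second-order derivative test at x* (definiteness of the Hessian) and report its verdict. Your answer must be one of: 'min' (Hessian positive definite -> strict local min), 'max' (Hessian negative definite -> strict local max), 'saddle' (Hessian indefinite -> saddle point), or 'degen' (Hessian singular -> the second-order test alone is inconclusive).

Compute the Hessian H = grad^2 f:
  H = [[8, -4], [-4, 8]]
Verify stationarity: grad f(x*) = H x* + g = (0, 0).
Eigenvalues of H: 4, 12.
Both eigenvalues > 0, so H is positive definite -> x* is a strict local min.

min


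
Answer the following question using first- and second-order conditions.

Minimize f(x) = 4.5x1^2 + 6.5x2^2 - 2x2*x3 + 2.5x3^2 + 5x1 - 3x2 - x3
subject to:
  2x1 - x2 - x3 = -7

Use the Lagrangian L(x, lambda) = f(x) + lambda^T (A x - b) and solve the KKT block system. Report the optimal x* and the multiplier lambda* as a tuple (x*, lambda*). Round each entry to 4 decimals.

Form the Lagrangian:
  L(x, lambda) = (1/2) x^T Q x + c^T x + lambda^T (A x - b)
Stationarity (grad_x L = 0): Q x + c + A^T lambda = 0.
Primal feasibility: A x = b.

This gives the KKT block system:
  [ Q   A^T ] [ x     ]   [-c ]
  [ A    0  ] [ lambda ] = [ b ]

Solving the linear system:
  x*      = (-2.0181, 1.0339, 1.9299)
  lambda* = (6.5814)
  f(x*)   = 15.474

x* = (-2.0181, 1.0339, 1.9299), lambda* = (6.5814)


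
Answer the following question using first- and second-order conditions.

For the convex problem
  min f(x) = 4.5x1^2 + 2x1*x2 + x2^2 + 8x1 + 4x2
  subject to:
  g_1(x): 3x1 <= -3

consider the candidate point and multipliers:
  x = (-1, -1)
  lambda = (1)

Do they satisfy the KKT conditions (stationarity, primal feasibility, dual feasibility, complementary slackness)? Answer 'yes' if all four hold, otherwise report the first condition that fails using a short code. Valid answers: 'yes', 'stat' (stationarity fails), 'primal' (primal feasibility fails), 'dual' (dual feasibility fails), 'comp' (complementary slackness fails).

Gradient of f: grad f(x) = Q x + c = (-3, 0)
Constraint values g_i(x) = a_i^T x - b_i:
  g_1((-1, -1)) = 0
Stationarity residual: grad f(x) + sum_i lambda_i a_i = (0, 0)
  -> stationarity OK
Primal feasibility (all g_i <= 0): OK
Dual feasibility (all lambda_i >= 0): OK
Complementary slackness (lambda_i * g_i(x) = 0 for all i): OK

Verdict: yes, KKT holds.

yes


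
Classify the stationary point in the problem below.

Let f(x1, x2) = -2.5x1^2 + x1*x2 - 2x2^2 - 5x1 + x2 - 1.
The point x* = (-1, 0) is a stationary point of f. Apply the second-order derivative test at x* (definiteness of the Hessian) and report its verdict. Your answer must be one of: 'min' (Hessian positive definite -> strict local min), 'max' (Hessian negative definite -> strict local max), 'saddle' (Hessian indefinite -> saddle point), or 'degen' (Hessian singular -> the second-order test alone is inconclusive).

Compute the Hessian H = grad^2 f:
  H = [[-5, 1], [1, -4]]
Verify stationarity: grad f(x*) = H x* + g = (0, 0).
Eigenvalues of H: -5.618, -3.382.
Both eigenvalues < 0, so H is negative definite -> x* is a strict local max.

max


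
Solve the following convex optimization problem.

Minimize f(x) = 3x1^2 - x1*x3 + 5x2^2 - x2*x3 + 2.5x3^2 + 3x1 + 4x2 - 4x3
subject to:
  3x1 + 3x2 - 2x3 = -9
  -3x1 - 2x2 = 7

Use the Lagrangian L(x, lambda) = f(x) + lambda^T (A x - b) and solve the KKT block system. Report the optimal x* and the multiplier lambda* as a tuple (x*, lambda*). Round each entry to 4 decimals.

Form the Lagrangian:
  L(x, lambda) = (1/2) x^T Q x + c^T x + lambda^T (A x - b)
Stationarity (grad_x L = 0): Q x + c + A^T lambda = 0.
Primal feasibility: A x = b.

This gives the KKT block system:
  [ Q   A^T ] [ x     ]   [-c ]
  [ A    0  ] [ lambda ] = [ b ]

Solving the linear system:
  x*      = (-1.7117, -0.9325, 0.5337)
  lambda* = (0.6564, -1.9448)
  f(x*)   = 4.2607

x* = (-1.7117, -0.9325, 0.5337), lambda* = (0.6564, -1.9448)


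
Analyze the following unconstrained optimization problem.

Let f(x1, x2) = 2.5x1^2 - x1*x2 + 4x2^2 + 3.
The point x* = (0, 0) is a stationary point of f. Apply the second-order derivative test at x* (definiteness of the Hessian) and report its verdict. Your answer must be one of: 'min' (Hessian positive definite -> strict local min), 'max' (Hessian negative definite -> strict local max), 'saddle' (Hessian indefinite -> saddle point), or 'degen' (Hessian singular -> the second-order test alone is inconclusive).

Compute the Hessian H = grad^2 f:
  H = [[5, -1], [-1, 8]]
Verify stationarity: grad f(x*) = H x* + g = (0, 0).
Eigenvalues of H: 4.6972, 8.3028.
Both eigenvalues > 0, so H is positive definite -> x* is a strict local min.

min


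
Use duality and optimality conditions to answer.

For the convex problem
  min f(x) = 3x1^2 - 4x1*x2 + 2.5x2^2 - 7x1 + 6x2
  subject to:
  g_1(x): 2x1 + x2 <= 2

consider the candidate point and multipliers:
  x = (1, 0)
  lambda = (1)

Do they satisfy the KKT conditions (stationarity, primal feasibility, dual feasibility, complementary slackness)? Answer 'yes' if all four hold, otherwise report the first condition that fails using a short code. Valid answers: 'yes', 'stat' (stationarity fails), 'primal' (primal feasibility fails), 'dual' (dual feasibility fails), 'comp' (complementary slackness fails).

Gradient of f: grad f(x) = Q x + c = (-1, 2)
Constraint values g_i(x) = a_i^T x - b_i:
  g_1((1, 0)) = 0
Stationarity residual: grad f(x) + sum_i lambda_i a_i = (1, 3)
  -> stationarity FAILS
Primal feasibility (all g_i <= 0): OK
Dual feasibility (all lambda_i >= 0): OK
Complementary slackness (lambda_i * g_i(x) = 0 for all i): OK

Verdict: the first failing condition is stationarity -> stat.

stat


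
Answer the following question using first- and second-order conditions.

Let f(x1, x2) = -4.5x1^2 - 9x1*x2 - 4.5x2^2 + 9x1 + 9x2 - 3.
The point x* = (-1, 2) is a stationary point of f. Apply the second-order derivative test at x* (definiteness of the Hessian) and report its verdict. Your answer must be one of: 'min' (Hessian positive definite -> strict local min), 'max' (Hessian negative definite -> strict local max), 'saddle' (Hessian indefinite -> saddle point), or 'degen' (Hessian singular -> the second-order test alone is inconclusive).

Compute the Hessian H = grad^2 f:
  H = [[-9, -9], [-9, -9]]
Verify stationarity: grad f(x*) = H x* + g = (0, 0).
Eigenvalues of H: -18, 0.
H has a zero eigenvalue (singular; negative semidefinite but not definite), so H is neither positive definite, negative definite, nor indefinite. The second-order test alone is inconclusive -> degen.
(Indeed, f is constant along the null direction of H through x*, so x* is not a strict local extremum.)

degen


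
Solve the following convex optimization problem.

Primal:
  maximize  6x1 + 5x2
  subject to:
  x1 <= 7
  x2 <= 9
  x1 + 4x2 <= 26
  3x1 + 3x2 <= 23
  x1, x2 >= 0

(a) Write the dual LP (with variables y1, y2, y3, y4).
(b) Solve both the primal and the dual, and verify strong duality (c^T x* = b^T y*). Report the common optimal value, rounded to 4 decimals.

The standard primal-dual pair for 'max c^T x s.t. A x <= b, x >= 0' is:
  Dual:  min b^T y  s.t.  A^T y >= c,  y >= 0.

So the dual LP is:
  minimize  7y1 + 9y2 + 26y3 + 23y4
  subject to:
    y1 + y3 + 3y4 >= 6
    y2 + 4y3 + 3y4 >= 5
    y1, y2, y3, y4 >= 0

Solving the primal: x* = (7, 0.6667).
  primal value c^T x* = 45.3333.
Solving the dual: y* = (1, 0, 0, 1.6667).
  dual value b^T y* = 45.3333.
Strong duality: c^T x* = b^T y*. Confirmed.

45.3333


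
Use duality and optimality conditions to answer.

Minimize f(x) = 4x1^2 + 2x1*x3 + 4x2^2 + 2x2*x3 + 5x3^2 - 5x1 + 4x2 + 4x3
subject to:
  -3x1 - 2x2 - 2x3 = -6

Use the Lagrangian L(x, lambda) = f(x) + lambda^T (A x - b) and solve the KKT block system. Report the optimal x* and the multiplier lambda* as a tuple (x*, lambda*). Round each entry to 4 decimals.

Form the Lagrangian:
  L(x, lambda) = (1/2) x^T Q x + c^T x + lambda^T (A x - b)
Stationarity (grad_x L = 0): Q x + c + A^T lambda = 0.
Primal feasibility: A x = b.

This gives the KKT block system:
  [ Q   A^T ] [ x     ]   [-c ]
  [ A    0  ] [ lambda ] = [ b ]

Solving the linear system:
  x*      = (1.893, 0.3621, -0.2016)
  lambda* = (3.2469)
  f(x*)   = 5.3292

x* = (1.893, 0.3621, -0.2016), lambda* = (3.2469)


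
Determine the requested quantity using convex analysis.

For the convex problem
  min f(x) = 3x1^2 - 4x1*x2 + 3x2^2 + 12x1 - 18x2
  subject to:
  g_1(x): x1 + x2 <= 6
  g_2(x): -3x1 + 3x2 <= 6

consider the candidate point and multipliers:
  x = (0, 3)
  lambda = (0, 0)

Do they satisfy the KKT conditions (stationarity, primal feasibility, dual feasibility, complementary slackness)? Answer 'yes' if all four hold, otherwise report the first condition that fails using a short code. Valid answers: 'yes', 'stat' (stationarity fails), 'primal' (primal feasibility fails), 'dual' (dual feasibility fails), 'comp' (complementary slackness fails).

Gradient of f: grad f(x) = Q x + c = (0, 0)
Constraint values g_i(x) = a_i^T x - b_i:
  g_1((0, 3)) = -3
  g_2((0, 3)) = 3
Stationarity residual: grad f(x) + sum_i lambda_i a_i = (0, 0)
  -> stationarity OK
Primal feasibility (all g_i <= 0): FAILS
Dual feasibility (all lambda_i >= 0): OK
Complementary slackness (lambda_i * g_i(x) = 0 for all i): OK

Verdict: the first failing condition is primal_feasibility -> primal.

primal


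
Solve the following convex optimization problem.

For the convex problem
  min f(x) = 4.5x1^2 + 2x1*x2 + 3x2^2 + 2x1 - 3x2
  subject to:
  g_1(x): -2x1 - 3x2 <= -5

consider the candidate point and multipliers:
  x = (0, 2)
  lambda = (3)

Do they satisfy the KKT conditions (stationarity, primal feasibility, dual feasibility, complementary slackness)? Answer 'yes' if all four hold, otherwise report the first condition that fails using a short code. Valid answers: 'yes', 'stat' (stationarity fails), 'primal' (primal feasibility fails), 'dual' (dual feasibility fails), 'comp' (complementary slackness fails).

Gradient of f: grad f(x) = Q x + c = (6, 9)
Constraint values g_i(x) = a_i^T x - b_i:
  g_1((0, 2)) = -1
Stationarity residual: grad f(x) + sum_i lambda_i a_i = (0, 0)
  -> stationarity OK
Primal feasibility (all g_i <= 0): OK
Dual feasibility (all lambda_i >= 0): OK
Complementary slackness (lambda_i * g_i(x) = 0 for all i): FAILS

Verdict: the first failing condition is complementary_slackness -> comp.

comp


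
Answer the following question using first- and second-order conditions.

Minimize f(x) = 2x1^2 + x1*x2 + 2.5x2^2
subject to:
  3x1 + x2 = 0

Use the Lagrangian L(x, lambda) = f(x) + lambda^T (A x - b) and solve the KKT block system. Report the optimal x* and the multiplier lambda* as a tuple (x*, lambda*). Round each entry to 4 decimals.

Form the Lagrangian:
  L(x, lambda) = (1/2) x^T Q x + c^T x + lambda^T (A x - b)
Stationarity (grad_x L = 0): Q x + c + A^T lambda = 0.
Primal feasibility: A x = b.

This gives the KKT block system:
  [ Q   A^T ] [ x     ]   [-c ]
  [ A    0  ] [ lambda ] = [ b ]

Solving the linear system:
  x*      = (0, 0)
  lambda* = (0)
  f(x*)   = 0

x* = (0, 0), lambda* = (0)


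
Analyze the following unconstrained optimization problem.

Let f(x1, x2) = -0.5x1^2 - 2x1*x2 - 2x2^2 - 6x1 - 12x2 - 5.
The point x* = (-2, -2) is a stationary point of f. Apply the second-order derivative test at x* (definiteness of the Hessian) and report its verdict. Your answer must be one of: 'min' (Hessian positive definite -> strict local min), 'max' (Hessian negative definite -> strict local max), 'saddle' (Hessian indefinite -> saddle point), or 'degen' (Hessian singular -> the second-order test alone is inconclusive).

Compute the Hessian H = grad^2 f:
  H = [[-1, -2], [-2, -4]]
Verify stationarity: grad f(x*) = H x* + g = (0, 0).
Eigenvalues of H: -5, 0.
H has a zero eigenvalue (singular; negative semidefinite but not definite), so H is neither positive definite, negative definite, nor indefinite. The second-order test alone is inconclusive -> degen.
(Indeed, f is constant along the null direction of H through x*, so x* is not a strict local extremum.)

degen


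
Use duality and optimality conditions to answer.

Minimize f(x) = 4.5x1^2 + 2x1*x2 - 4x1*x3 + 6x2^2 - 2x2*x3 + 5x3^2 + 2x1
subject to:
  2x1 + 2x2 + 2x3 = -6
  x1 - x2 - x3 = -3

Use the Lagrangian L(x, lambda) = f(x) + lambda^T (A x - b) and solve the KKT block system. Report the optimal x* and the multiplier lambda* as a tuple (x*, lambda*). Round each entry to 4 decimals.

Form the Lagrangian:
  L(x, lambda) = (1/2) x^T Q x + c^T x + lambda^T (A x - b)
Stationarity (grad_x L = 0): Q x + c + A^T lambda = 0.
Primal feasibility: A x = b.

This gives the KKT block system:
  [ Q   A^T ] [ x     ]   [-c ]
  [ A    0  ] [ lambda ] = [ b ]

Solving the linear system:
  x*      = (-3, 0.6923, -0.6923)
  lambda* = (4.2885, 12.2692)
  f(x*)   = 28.2692

x* = (-3, 0.6923, -0.6923), lambda* = (4.2885, 12.2692)


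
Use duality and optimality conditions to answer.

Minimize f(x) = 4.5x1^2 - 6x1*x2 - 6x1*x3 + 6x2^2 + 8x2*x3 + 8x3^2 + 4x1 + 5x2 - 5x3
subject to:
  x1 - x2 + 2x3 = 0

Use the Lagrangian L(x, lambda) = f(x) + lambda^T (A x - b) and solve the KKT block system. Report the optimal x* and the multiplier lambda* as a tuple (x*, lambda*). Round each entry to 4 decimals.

Form the Lagrangian:
  L(x, lambda) = (1/2) x^T Q x + c^T x + lambda^T (A x - b)
Stationarity (grad_x L = 0): Q x + c + A^T lambda = 0.
Primal feasibility: A x = b.

This gives the KKT block system:
  [ Q   A^T ] [ x     ]   [-c ]
  [ A    0  ] [ lambda ] = [ b ]

Solving the linear system:
  x*      = (-1.1886, -0.9461, 0.1213)
  lambda* = (1.7485)
  f(x*)   = -5.0457

x* = (-1.1886, -0.9461, 0.1213), lambda* = (1.7485)


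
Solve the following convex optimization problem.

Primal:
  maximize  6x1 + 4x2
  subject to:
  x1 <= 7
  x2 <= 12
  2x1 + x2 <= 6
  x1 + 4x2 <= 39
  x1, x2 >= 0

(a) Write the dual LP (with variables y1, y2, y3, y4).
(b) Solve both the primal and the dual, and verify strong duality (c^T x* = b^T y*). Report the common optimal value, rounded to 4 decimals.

The standard primal-dual pair for 'max c^T x s.t. A x <= b, x >= 0' is:
  Dual:  min b^T y  s.t.  A^T y >= c,  y >= 0.

So the dual LP is:
  minimize  7y1 + 12y2 + 6y3 + 39y4
  subject to:
    y1 + 2y3 + y4 >= 6
    y2 + y3 + 4y4 >= 4
    y1, y2, y3, y4 >= 0

Solving the primal: x* = (0, 6).
  primal value c^T x* = 24.
Solving the dual: y* = (0, 0, 4, 0).
  dual value b^T y* = 24.
Strong duality: c^T x* = b^T y*. Confirmed.

24


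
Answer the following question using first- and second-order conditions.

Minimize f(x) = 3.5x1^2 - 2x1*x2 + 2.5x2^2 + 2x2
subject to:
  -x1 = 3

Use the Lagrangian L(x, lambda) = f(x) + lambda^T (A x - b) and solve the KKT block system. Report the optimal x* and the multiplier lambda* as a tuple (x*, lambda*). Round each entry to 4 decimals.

Form the Lagrangian:
  L(x, lambda) = (1/2) x^T Q x + c^T x + lambda^T (A x - b)
Stationarity (grad_x L = 0): Q x + c + A^T lambda = 0.
Primal feasibility: A x = b.

This gives the KKT block system:
  [ Q   A^T ] [ x     ]   [-c ]
  [ A    0  ] [ lambda ] = [ b ]

Solving the linear system:
  x*      = (-3, -1.6)
  lambda* = (-17.8)
  f(x*)   = 25.1

x* = (-3, -1.6), lambda* = (-17.8)


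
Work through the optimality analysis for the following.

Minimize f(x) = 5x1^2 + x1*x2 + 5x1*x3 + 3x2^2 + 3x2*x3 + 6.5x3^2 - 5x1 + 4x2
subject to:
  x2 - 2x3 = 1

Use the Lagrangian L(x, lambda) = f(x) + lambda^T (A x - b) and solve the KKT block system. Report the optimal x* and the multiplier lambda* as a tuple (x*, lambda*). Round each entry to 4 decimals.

Form the Lagrangian:
  L(x, lambda) = (1/2) x^T Q x + c^T x + lambda^T (A x - b)
Stationarity (grad_x L = 0): Q x + c + A^T lambda = 0.
Primal feasibility: A x = b.

This gives the KKT block system:
  [ Q   A^T ] [ x     ]   [-c ]
  [ A    0  ] [ lambda ] = [ b ]

Solving the linear system:
  x*      = (0.8095, -0.1701, -0.585)
  lambda* = (-2.034)
  f(x*)   = -1.3469

x* = (0.8095, -0.1701, -0.585), lambda* = (-2.034)


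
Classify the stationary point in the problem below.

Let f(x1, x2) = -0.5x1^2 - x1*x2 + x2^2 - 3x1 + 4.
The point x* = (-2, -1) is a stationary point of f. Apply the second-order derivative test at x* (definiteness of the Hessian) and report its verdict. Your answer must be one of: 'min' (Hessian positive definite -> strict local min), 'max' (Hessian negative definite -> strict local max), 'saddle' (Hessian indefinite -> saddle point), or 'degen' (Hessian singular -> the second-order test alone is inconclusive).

Compute the Hessian H = grad^2 f:
  H = [[-1, -1], [-1, 2]]
Verify stationarity: grad f(x*) = H x* + g = (0, 0).
Eigenvalues of H: -1.3028, 2.3028.
Eigenvalues have mixed signs, so H is indefinite -> x* is a saddle point.

saddle


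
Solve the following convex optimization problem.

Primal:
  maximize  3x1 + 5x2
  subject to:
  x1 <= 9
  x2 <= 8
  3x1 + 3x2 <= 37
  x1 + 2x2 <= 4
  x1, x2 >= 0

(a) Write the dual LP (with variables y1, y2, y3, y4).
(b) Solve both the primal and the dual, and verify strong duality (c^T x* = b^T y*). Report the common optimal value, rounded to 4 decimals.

The standard primal-dual pair for 'max c^T x s.t. A x <= b, x >= 0' is:
  Dual:  min b^T y  s.t.  A^T y >= c,  y >= 0.

So the dual LP is:
  minimize  9y1 + 8y2 + 37y3 + 4y4
  subject to:
    y1 + 3y3 + y4 >= 3
    y2 + 3y3 + 2y4 >= 5
    y1, y2, y3, y4 >= 0

Solving the primal: x* = (4, 0).
  primal value c^T x* = 12.
Solving the dual: y* = (0, 0, 0, 3).
  dual value b^T y* = 12.
Strong duality: c^T x* = b^T y*. Confirmed.

12


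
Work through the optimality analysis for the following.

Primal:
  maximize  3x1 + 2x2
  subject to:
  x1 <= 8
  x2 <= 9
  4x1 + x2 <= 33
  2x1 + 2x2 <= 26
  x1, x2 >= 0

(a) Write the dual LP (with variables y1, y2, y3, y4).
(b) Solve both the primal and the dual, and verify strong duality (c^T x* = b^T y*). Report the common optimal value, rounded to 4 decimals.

The standard primal-dual pair for 'max c^T x s.t. A x <= b, x >= 0' is:
  Dual:  min b^T y  s.t.  A^T y >= c,  y >= 0.

So the dual LP is:
  minimize  8y1 + 9y2 + 33y3 + 26y4
  subject to:
    y1 + 4y3 + 2y4 >= 3
    y2 + y3 + 2y4 >= 2
    y1, y2, y3, y4 >= 0

Solving the primal: x* = (6.6667, 6.3333).
  primal value c^T x* = 32.6667.
Solving the dual: y* = (0, 0, 0.3333, 0.8333).
  dual value b^T y* = 32.6667.
Strong duality: c^T x* = b^T y*. Confirmed.

32.6667


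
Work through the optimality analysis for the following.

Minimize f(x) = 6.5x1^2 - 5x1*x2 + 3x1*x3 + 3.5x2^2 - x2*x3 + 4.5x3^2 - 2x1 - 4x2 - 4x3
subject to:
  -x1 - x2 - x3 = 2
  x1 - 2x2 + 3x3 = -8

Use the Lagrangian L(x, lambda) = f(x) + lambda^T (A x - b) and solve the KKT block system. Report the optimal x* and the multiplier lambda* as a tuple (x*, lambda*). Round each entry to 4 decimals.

Form the Lagrangian:
  L(x, lambda) = (1/2) x^T Q x + c^T x + lambda^T (A x - b)
Stationarity (grad_x L = 0): Q x + c + A^T lambda = 0.
Primal feasibility: A x = b.

This gives the KKT block system:
  [ Q   A^T ] [ x     ]   [-c ]
  [ A    0  ] [ lambda ] = [ b ]

Solving the linear system:
  x*      = (-0.2269, 0.4907, -2.2639)
  lambda* = (-8.5185, 5.6759)
  f(x*)   = 34.9954

x* = (-0.2269, 0.4907, -2.2639), lambda* = (-8.5185, 5.6759)


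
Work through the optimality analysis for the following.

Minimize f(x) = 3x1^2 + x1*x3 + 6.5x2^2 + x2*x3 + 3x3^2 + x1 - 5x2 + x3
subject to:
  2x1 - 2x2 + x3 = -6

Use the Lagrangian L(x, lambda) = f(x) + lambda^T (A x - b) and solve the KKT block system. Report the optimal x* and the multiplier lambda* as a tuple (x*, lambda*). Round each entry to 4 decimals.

Form the Lagrangian:
  L(x, lambda) = (1/2) x^T Q x + c^T x + lambda^T (A x - b)
Stationarity (grad_x L = 0): Q x + c + A^T lambda = 0.
Primal feasibility: A x = b.

This gives the KKT block system:
  [ Q   A^T ] [ x     ]   [-c ]
  [ A    0  ] [ lambda ] = [ b ]

Solving the linear system:
  x*      = (-1.4714, 1.1143, -0.8286)
  lambda* = (4.3286)
  f(x*)   = 9.05

x* = (-1.4714, 1.1143, -0.8286), lambda* = (4.3286)


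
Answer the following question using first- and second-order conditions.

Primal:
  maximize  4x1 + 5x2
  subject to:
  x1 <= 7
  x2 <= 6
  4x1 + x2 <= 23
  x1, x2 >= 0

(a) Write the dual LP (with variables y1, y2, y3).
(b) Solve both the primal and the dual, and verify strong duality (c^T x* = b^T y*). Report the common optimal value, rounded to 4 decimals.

The standard primal-dual pair for 'max c^T x s.t. A x <= b, x >= 0' is:
  Dual:  min b^T y  s.t.  A^T y >= c,  y >= 0.

So the dual LP is:
  minimize  7y1 + 6y2 + 23y3
  subject to:
    y1 + 4y3 >= 4
    y2 + y3 >= 5
    y1, y2, y3 >= 0

Solving the primal: x* = (4.25, 6).
  primal value c^T x* = 47.
Solving the dual: y* = (0, 4, 1).
  dual value b^T y* = 47.
Strong duality: c^T x* = b^T y*. Confirmed.

47


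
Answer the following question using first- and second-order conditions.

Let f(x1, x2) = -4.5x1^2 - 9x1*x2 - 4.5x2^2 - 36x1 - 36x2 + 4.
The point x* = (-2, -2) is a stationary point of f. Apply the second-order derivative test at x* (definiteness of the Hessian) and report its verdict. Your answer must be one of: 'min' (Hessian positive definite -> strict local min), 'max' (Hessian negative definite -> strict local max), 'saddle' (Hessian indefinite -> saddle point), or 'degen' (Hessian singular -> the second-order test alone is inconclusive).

Compute the Hessian H = grad^2 f:
  H = [[-9, -9], [-9, -9]]
Verify stationarity: grad f(x*) = H x* + g = (0, 0).
Eigenvalues of H: -18, 0.
H has a zero eigenvalue (singular; negative semidefinite but not definite), so H is neither positive definite, negative definite, nor indefinite. The second-order test alone is inconclusive -> degen.
(Indeed, f is constant along the null direction of H through x*, so x* is not a strict local extremum.)

degen


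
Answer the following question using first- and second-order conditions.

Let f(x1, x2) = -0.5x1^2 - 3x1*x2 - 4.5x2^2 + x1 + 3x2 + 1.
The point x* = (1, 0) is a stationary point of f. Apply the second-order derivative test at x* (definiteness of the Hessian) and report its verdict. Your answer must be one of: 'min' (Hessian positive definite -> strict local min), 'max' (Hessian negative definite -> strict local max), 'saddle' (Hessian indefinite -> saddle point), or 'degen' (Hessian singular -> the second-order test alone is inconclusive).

Compute the Hessian H = grad^2 f:
  H = [[-1, -3], [-3, -9]]
Verify stationarity: grad f(x*) = H x* + g = (0, 0).
Eigenvalues of H: -10, 0.
H has a zero eigenvalue (singular; negative semidefinite but not definite), so H is neither positive definite, negative definite, nor indefinite. The second-order test alone is inconclusive -> degen.
(Indeed, f is constant along the null direction of H through x*, so x* is not a strict local extremum.)

degen


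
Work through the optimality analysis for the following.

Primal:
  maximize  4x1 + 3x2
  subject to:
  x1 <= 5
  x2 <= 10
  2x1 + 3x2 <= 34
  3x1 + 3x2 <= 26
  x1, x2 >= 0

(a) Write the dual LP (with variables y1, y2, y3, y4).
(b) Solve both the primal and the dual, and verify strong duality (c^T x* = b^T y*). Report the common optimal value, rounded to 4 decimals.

The standard primal-dual pair for 'max c^T x s.t. A x <= b, x >= 0' is:
  Dual:  min b^T y  s.t.  A^T y >= c,  y >= 0.

So the dual LP is:
  minimize  5y1 + 10y2 + 34y3 + 26y4
  subject to:
    y1 + 2y3 + 3y4 >= 4
    y2 + 3y3 + 3y4 >= 3
    y1, y2, y3, y4 >= 0

Solving the primal: x* = (5, 3.6667).
  primal value c^T x* = 31.
Solving the dual: y* = (1, 0, 0, 1).
  dual value b^T y* = 31.
Strong duality: c^T x* = b^T y*. Confirmed.

31


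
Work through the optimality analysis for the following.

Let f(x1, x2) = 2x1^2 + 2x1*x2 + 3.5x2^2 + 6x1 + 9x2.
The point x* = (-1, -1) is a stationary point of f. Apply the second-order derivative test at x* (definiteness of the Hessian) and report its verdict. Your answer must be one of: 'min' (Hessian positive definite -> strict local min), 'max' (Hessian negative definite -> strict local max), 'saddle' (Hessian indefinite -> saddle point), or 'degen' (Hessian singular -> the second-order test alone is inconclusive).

Compute the Hessian H = grad^2 f:
  H = [[4, 2], [2, 7]]
Verify stationarity: grad f(x*) = H x* + g = (0, 0).
Eigenvalues of H: 3, 8.
Both eigenvalues > 0, so H is positive definite -> x* is a strict local min.

min


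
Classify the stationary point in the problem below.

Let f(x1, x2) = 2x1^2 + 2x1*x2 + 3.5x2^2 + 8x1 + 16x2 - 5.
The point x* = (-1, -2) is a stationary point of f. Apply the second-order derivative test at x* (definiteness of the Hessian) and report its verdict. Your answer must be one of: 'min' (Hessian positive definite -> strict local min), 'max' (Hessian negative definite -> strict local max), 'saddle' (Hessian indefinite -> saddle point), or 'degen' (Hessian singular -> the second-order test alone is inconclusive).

Compute the Hessian H = grad^2 f:
  H = [[4, 2], [2, 7]]
Verify stationarity: grad f(x*) = H x* + g = (0, 0).
Eigenvalues of H: 3, 8.
Both eigenvalues > 0, so H is positive definite -> x* is a strict local min.

min


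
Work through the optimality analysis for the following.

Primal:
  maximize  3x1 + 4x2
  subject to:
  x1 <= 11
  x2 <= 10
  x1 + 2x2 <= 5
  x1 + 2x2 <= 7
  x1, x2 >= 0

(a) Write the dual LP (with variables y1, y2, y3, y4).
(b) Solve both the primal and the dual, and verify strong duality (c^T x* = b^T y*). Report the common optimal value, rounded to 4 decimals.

The standard primal-dual pair for 'max c^T x s.t. A x <= b, x >= 0' is:
  Dual:  min b^T y  s.t.  A^T y >= c,  y >= 0.

So the dual LP is:
  minimize  11y1 + 10y2 + 5y3 + 7y4
  subject to:
    y1 + y3 + y4 >= 3
    y2 + 2y3 + 2y4 >= 4
    y1, y2, y3, y4 >= 0

Solving the primal: x* = (5, 0).
  primal value c^T x* = 15.
Solving the dual: y* = (0, 0, 3, 0).
  dual value b^T y* = 15.
Strong duality: c^T x* = b^T y*. Confirmed.

15


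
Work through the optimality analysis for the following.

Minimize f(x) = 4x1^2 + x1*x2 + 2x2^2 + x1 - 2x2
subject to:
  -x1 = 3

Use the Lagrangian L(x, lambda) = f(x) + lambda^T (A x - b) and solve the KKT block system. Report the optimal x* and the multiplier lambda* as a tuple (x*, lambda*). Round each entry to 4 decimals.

Form the Lagrangian:
  L(x, lambda) = (1/2) x^T Q x + c^T x + lambda^T (A x - b)
Stationarity (grad_x L = 0): Q x + c + A^T lambda = 0.
Primal feasibility: A x = b.

This gives the KKT block system:
  [ Q   A^T ] [ x     ]   [-c ]
  [ A    0  ] [ lambda ] = [ b ]

Solving the linear system:
  x*      = (-3, 1.25)
  lambda* = (-21.75)
  f(x*)   = 29.875

x* = (-3, 1.25), lambda* = (-21.75)


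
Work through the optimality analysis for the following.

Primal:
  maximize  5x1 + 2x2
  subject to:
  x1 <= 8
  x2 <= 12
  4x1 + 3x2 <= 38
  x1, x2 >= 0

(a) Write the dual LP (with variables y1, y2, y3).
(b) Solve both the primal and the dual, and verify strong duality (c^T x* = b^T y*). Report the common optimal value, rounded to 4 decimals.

The standard primal-dual pair for 'max c^T x s.t. A x <= b, x >= 0' is:
  Dual:  min b^T y  s.t.  A^T y >= c,  y >= 0.

So the dual LP is:
  minimize  8y1 + 12y2 + 38y3
  subject to:
    y1 + 4y3 >= 5
    y2 + 3y3 >= 2
    y1, y2, y3 >= 0

Solving the primal: x* = (8, 2).
  primal value c^T x* = 44.
Solving the dual: y* = (2.3333, 0, 0.6667).
  dual value b^T y* = 44.
Strong duality: c^T x* = b^T y*. Confirmed.

44


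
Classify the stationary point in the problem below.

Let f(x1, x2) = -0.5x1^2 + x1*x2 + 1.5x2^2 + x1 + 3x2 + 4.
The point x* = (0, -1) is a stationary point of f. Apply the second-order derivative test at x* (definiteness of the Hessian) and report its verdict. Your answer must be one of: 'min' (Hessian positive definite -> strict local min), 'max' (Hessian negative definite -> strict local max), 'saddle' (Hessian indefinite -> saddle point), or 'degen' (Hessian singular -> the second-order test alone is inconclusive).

Compute the Hessian H = grad^2 f:
  H = [[-1, 1], [1, 3]]
Verify stationarity: grad f(x*) = H x* + g = (0, 0).
Eigenvalues of H: -1.2361, 3.2361.
Eigenvalues have mixed signs, so H is indefinite -> x* is a saddle point.

saddle


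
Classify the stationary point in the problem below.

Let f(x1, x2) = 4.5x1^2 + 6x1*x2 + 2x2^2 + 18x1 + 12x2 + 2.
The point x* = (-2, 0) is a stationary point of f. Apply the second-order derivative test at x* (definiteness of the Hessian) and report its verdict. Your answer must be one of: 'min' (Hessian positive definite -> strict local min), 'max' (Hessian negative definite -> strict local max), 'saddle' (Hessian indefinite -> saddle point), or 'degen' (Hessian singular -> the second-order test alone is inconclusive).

Compute the Hessian H = grad^2 f:
  H = [[9, 6], [6, 4]]
Verify stationarity: grad f(x*) = H x* + g = (0, 0).
Eigenvalues of H: 0, 13.
H has a zero eigenvalue (singular; positive semidefinite but not definite), so H is neither positive definite, negative definite, nor indefinite. The second-order test alone is inconclusive -> degen.
(Indeed, f is constant along the null direction of H through x*, so x* is not a strict local extremum.)

degen


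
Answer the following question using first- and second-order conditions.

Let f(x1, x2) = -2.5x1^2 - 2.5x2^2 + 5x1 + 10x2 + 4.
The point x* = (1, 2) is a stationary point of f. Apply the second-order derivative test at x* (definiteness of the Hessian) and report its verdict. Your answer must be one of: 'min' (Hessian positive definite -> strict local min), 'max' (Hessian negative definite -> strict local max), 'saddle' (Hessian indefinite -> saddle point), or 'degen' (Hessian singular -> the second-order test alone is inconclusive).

Compute the Hessian H = grad^2 f:
  H = [[-5, 0], [0, -5]]
Verify stationarity: grad f(x*) = H x* + g = (0, 0).
Eigenvalues of H: -5, -5.
Both eigenvalues < 0, so H is negative definite -> x* is a strict local max.

max


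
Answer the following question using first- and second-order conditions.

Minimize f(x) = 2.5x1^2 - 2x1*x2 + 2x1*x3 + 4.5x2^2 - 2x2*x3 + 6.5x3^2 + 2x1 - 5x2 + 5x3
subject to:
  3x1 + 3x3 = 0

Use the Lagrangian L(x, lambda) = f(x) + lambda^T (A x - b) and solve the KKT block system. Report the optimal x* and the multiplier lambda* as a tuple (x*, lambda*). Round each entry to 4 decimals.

Form the Lagrangian:
  L(x, lambda) = (1/2) x^T Q x + c^T x + lambda^T (A x - b)
Stationarity (grad_x L = 0): Q x + c + A^T lambda = 0.
Primal feasibility: A x = b.

This gives the KKT block system:
  [ Q   A^T ] [ x     ]   [-c ]
  [ A    0  ] [ lambda ] = [ b ]

Solving the linear system:
  x*      = (0.2143, 0.5556, -0.2143)
  lambda* = (-0.5106)
  f(x*)   = -1.7103

x* = (0.2143, 0.5556, -0.2143), lambda* = (-0.5106)


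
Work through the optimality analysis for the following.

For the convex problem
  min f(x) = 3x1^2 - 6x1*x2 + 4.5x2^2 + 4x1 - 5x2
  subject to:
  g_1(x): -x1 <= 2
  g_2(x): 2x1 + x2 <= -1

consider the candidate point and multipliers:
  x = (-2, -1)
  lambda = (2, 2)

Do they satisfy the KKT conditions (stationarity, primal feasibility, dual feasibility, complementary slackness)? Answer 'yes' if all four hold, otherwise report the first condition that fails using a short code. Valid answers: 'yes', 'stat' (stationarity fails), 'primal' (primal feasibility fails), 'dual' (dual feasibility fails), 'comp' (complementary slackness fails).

Gradient of f: grad f(x) = Q x + c = (-2, -2)
Constraint values g_i(x) = a_i^T x - b_i:
  g_1((-2, -1)) = 0
  g_2((-2, -1)) = -4
Stationarity residual: grad f(x) + sum_i lambda_i a_i = (0, 0)
  -> stationarity OK
Primal feasibility (all g_i <= 0): OK
Dual feasibility (all lambda_i >= 0): OK
Complementary slackness (lambda_i * g_i(x) = 0 for all i): FAILS

Verdict: the first failing condition is complementary_slackness -> comp.

comp


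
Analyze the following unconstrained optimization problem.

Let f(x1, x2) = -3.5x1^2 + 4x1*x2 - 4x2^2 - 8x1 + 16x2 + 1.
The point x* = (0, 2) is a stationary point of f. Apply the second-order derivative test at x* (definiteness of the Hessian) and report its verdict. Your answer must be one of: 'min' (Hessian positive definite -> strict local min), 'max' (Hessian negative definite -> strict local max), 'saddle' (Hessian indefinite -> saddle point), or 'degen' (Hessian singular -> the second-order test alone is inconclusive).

Compute the Hessian H = grad^2 f:
  H = [[-7, 4], [4, -8]]
Verify stationarity: grad f(x*) = H x* + g = (0, 0).
Eigenvalues of H: -11.5311, -3.4689.
Both eigenvalues < 0, so H is negative definite -> x* is a strict local max.

max


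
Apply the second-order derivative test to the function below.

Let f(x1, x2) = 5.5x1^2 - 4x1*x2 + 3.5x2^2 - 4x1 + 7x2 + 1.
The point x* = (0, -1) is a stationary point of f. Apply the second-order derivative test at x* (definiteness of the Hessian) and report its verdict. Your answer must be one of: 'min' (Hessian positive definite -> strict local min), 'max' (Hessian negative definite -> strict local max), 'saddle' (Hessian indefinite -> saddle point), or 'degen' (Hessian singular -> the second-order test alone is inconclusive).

Compute the Hessian H = grad^2 f:
  H = [[11, -4], [-4, 7]]
Verify stationarity: grad f(x*) = H x* + g = (0, 0).
Eigenvalues of H: 4.5279, 13.4721.
Both eigenvalues > 0, so H is positive definite -> x* is a strict local min.

min
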